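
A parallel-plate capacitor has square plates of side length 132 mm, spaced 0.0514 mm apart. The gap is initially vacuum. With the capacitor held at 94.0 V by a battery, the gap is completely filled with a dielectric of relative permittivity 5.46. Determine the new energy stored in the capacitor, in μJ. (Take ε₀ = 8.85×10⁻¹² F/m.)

72.4 μJ

A = (132 mm)² = 1.74×10⁻² m².
Initially C₁ = ε₀A/d = 8.85×10⁻¹² × 1.74×10⁻² / 5.14×10⁻⁵ = 3.00×10⁻⁹ F.
U₁ = 1.33×10⁻⁵ J.
Battery connected ⇒ V is held fixed. C₂ = 5.46 C₁ and U = ½CV², so U₂/U₁ = C₂/C₁ = 5.46.
U₂ = 5.46 × 1.33×10⁻⁵ = 7.24×10⁻⁵ J.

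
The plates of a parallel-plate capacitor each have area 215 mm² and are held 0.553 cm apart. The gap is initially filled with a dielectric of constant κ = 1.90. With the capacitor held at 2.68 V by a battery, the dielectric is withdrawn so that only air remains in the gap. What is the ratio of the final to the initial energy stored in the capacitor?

Battery connected ⇒ V is held fixed.
C₂ = 0.526 C₁ and U = ½CV², so U₂/U₁ = C₂/C₁ = 0.526.

U₂/U₁ ≈ 0.526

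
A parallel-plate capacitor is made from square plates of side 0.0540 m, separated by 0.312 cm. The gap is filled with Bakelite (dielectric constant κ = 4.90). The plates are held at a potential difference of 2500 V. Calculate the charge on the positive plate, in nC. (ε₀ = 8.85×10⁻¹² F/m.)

Q ≈ 101 nC

A = (0.0540 m)² = 2.92×10⁻³ m².
C = κε₀A/d = 4.90 × 8.85×10⁻¹² × 2.92×10⁻³ / 3.12×10⁻³ = 4.05×10⁻¹¹ F.
Q = CV = 4.05×10⁻¹¹ × 2500 = 1.01×10⁻⁷ C.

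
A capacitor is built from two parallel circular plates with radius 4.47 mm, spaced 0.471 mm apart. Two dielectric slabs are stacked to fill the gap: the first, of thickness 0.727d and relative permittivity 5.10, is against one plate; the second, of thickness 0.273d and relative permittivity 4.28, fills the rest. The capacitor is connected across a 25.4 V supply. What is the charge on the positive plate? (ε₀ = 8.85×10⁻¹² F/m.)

145 pC

A = π(4.47 mm)² = 6.28×10⁻⁵ m².
Stacked slabs ⇒ two capacitors in series, each with the full plate area.
C₁ = κ₁ε₀A/d₁ = 5.10 × 8.85×10⁻¹² × 6.28×10⁻⁵ / 3.42×10⁻⁴ = 8.27×10⁻¹² F.
C₂ = κ₂ε₀A/d₂ = 4.28 × 8.85×10⁻¹² × 6.28×10⁻⁵ / 1.29×10⁻⁴ = 1.85×10⁻¹¹ F.
C = (1/C₁ + 1/C₂)⁻¹ = 5.72×10⁻¹² F.
Q = CV = 5.72×10⁻¹² × 25.4 = 1.45×10⁻¹⁰ C.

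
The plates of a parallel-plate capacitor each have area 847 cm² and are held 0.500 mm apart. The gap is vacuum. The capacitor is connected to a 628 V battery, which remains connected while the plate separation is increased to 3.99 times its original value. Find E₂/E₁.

E₂/E₁ ≈ 0.251

Battery connected ⇒ V is held fixed.
E = V/d, so E₂/E₁ = d₁/d₂ = 0.251.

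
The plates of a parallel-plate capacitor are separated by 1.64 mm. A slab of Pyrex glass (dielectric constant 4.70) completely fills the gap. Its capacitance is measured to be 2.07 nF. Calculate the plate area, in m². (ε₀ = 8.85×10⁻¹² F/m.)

A ≈ 0.0816 m²

A = Cd/(κε₀) = 2.07×10⁻⁹ × 1.64×10⁻³ / (4.70 × 8.85×10⁻¹²) = 8.16×10⁻² m².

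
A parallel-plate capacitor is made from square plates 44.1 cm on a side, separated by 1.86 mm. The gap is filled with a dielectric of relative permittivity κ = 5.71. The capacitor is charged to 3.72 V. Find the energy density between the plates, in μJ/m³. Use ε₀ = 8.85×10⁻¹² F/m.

u ≈ 101 μJ/m³

E = V/d = 3.72 / 1.86×10⁻³ = 2.00×10³ V/m.
u = ½κε₀E² = ½ × 5.71 × 8.85×10⁻¹² × (2.00×10³)² = 1.01×10⁻⁴ J/m³.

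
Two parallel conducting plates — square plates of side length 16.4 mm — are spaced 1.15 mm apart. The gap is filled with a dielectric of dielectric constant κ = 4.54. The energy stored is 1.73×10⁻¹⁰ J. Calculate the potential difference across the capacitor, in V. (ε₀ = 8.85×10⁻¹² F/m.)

A = (16.4 mm)² = 2.69×10⁻⁴ m².
C = κε₀A/d = 4.54 × 8.85×10⁻¹² × 2.69×10⁻⁴ / 1.15×10⁻³ = 9.40×10⁻¹² F.
V = √(2U/C) = √(2 × 1.73×10⁻¹⁰ / 9.40×10⁻¹²) = 6.07 V.

V ≈ 6.07 V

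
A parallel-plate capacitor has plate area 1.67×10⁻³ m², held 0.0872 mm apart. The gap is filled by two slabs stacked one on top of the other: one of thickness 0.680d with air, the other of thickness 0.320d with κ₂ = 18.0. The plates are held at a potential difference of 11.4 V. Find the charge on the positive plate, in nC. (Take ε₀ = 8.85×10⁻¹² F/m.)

Stacked slabs ⇒ two capacitors in series, each with the full plate area.
C₁ = κ₁ε₀A/d₁ = 1.00 × 8.85×10⁻¹² × 1.67×10⁻³ / 5.93×10⁻⁵ = 2.49×10⁻¹⁰ F.
C₂ = κ₂ε₀A/d₂ = 18.0 × 8.85×10⁻¹² × 1.67×10⁻³ / 2.79×10⁻⁵ = 9.53×10⁻⁹ F.
C = (1/C₁ + 1/C₂)⁻¹ = 2.43×10⁻¹⁰ F.
Q = CV = 2.43×10⁻¹⁰ × 11.4 = 2.77×10⁻⁹ C.

Q ≈ 2.77 nC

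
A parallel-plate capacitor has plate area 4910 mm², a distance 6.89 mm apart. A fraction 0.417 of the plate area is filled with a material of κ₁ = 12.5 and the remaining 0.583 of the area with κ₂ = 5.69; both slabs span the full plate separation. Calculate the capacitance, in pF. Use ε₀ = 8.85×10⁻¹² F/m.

A = 4910 mm² = 4.91×10⁻³ m².
Side-by-side slabs ⇒ two capacitors in parallel, each spanning the full gap.
C₁ = κ₁ε₀A₁/d = 12.5 × 8.85×10⁻¹² × 2.05×10⁻³ / 6.89×10⁻³ = 3.29×10⁻¹¹ F.
C₂ = κ₂ε₀A₂/d = 5.69 × 8.85×10⁻¹² × 2.86×10⁻³ / 6.89×10⁻³ = 2.09×10⁻¹¹ F.
C = C₁ + C₂ = 5.38×10⁻¹¹ F.

C ≈ 53.8 pF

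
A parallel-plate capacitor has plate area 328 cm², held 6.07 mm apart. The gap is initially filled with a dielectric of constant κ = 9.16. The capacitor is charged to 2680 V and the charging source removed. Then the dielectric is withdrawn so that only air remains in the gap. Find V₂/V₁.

V₂/V₁ ≈ 9.16

Isolated ⇒ Q is held fixed.
C₂ = 0.109 C₁ and V = Q/C, so V₂/V₁ = C₁/C₂ = 9.16.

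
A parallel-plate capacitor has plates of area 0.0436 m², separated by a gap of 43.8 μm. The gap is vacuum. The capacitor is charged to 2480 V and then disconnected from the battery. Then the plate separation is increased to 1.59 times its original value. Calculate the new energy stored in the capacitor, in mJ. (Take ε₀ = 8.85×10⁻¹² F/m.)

Initially C₁ = ε₀A/d = 8.85×10⁻¹² × 4.36×10⁻² / 4.38×10⁻⁵ = 8.81×10⁻⁹ F.
U₁ = 2.71×10⁻² J.
Isolated ⇒ Q is held fixed. C₂ = 0.629 C₁ and U = Q²/(2C), so U₂/U₁ = C₁/C₂ = 1.59.
U₂ = 1.59 × 2.71×10⁻² = 4.31×10⁻² J.

U ≈ 43.1 mJ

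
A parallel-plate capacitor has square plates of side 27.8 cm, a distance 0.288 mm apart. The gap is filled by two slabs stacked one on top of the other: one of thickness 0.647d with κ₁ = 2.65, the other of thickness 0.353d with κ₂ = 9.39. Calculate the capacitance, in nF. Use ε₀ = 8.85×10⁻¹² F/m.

A = (27.8 cm)² = 7.73×10⁻² m².
Stacked slabs ⇒ two capacitors in series, each with the full plate area.
C₁ = κ₁ε₀A/d₁ = 2.65 × 8.85×10⁻¹² × 7.73×10⁻² / 1.86×10⁻⁴ = 9.73×10⁻⁹ F.
C₂ = κ₂ε₀A/d₂ = 9.39 × 8.85×10⁻¹² × 7.73×10⁻² / 1.02×10⁻⁴ = 6.32×10⁻⁸ F.
C = (1/C₁ + 1/C₂)⁻¹ = 8.43×10⁻⁹ F.

8.43 nF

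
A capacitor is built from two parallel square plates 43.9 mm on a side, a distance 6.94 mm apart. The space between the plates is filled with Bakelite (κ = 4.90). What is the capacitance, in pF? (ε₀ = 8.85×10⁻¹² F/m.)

C ≈ 12.0 pF

A = (43.9 mm)² = 1.93×10⁻³ m².
C = κε₀A/d = 4.90 × 8.85×10⁻¹² × 1.93×10⁻³ / 6.94×10⁻³ = 1.20×10⁻¹¹ F.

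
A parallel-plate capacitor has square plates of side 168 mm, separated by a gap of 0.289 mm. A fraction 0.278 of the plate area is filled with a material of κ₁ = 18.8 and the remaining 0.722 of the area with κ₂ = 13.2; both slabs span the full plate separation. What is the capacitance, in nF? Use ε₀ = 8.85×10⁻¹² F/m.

12.8 nF

A = (168 mm)² = 2.82×10⁻² m².
Side-by-side slabs ⇒ two capacitors in parallel, each spanning the full gap.
C₁ = κ₁ε₀A₁/d = 18.8 × 8.85×10⁻¹² × 7.85×10⁻³ / 2.89×10⁻⁴ = 4.52×10⁻⁹ F.
C₂ = κ₂ε₀A₂/d = 13.2 × 8.85×10⁻¹² × 2.04×10⁻² / 2.89×10⁻⁴ = 8.24×10⁻⁹ F.
C = C₁ + C₂ = 1.28×10⁻⁸ F.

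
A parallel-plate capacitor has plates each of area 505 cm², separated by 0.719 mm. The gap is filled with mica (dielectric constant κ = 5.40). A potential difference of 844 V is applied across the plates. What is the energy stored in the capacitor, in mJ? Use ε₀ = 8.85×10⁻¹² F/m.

U ≈ 1.20 mJ

A = 505 cm² = 5.05×10⁻² m².
C = κε₀A/d = 5.40 × 8.85×10⁻¹² × 5.05×10⁻² / 7.19×10⁻⁴ = 3.36×10⁻⁹ F.
U = ½CV² = ½ × 3.36×10⁻⁹ × (844)² = 1.20×10⁻³ J.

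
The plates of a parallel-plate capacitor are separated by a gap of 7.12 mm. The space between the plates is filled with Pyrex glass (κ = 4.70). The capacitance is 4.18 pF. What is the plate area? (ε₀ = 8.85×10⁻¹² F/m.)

A = Cd/(κε₀) = 4.18×10⁻¹² × 7.12×10⁻³ / (4.70 × 8.85×10⁻¹²) = 7.16×10⁻⁴ m².

A ≈ 7.16 cm²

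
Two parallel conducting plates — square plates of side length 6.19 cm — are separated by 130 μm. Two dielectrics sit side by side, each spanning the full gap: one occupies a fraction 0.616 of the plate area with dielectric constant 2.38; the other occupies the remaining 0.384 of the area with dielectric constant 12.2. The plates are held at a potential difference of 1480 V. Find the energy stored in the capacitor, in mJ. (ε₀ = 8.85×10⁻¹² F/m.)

1.76 mJ

A = (6.19 cm)² = 3.83×10⁻³ m².
Side-by-side slabs ⇒ two capacitors in parallel, each spanning the full gap.
C₁ = κ₁ε₀A₁/d = 2.38 × 8.85×10⁻¹² × 2.36×10⁻³ / 1.30×10⁻⁴ = 3.82×10⁻¹⁰ F.
C₂ = κ₂ε₀A₂/d = 12.2 × 8.85×10⁻¹² × 1.47×10⁻³ / 1.30×10⁻⁴ = 1.22×10⁻⁹ F.
C = C₁ + C₂ = 1.60×10⁻⁹ F.
U = ½CV² = ½ × 1.60×10⁻⁹ × (1480)² = 1.76×10⁻³ J.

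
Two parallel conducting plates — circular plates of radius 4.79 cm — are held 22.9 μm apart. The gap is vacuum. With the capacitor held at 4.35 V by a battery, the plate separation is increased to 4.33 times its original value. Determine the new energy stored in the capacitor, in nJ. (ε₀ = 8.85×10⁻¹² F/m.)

U ≈ 6.09 nJ

A = π(4.79 cm)² = 7.21×10⁻³ m².
Initially C₁ = ε₀A/d = 8.85×10⁻¹² × 7.21×10⁻³ / 2.29×10⁻⁵ = 2.79×10⁻⁹ F.
U₁ = 2.64×10⁻⁸ J.
Battery connected ⇒ V is held fixed. C₂ = 0.231 C₁ and U = ½CV², so U₂/U₁ = C₂/C₁ = 0.231.
U₂ = 0.231 × 2.64×10⁻⁸ = 6.09×10⁻⁹ J.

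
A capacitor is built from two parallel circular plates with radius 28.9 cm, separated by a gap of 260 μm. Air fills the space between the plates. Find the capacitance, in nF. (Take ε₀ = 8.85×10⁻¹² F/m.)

A = π(28.9 cm)² = 0.262 m².
C = ε₀A/d = 8.85×10⁻¹² × 0.262 / 2.60×10⁻⁴ = 8.93×10⁻⁹ F.

C ≈ 8.93 nF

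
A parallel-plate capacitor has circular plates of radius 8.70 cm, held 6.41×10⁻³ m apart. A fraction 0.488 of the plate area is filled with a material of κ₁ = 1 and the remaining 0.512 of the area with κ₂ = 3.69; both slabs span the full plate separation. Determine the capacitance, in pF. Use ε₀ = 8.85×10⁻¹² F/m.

A = π(8.70 cm)² = 2.38×10⁻² m².
Side-by-side slabs ⇒ two capacitors in parallel, each spanning the full gap.
C₁ = κ₁ε₀A₁/d = 1.00 × 8.85×10⁻¹² × 1.16×10⁻² / 6.41×10⁻³ = 1.60×10⁻¹¹ F.
C₂ = κ₂ε₀A₂/d = 3.69 × 8.85×10⁻¹² × 1.22×10⁻² / 6.41×10⁻³ = 6.20×10⁻¹¹ F.
C = C₁ + C₂ = 7.80×10⁻¹¹ F.

C ≈ 78.0 pF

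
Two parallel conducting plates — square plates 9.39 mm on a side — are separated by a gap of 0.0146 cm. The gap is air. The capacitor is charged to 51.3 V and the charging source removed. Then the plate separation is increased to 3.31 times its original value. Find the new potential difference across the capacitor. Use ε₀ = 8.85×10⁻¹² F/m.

170 V

A = (9.39 mm)² = 8.82×10⁻⁵ m².
Initially C₁ = ε₀A/d = 8.85×10⁻¹² × 8.82×10⁻⁵ / 1.46×10⁻⁴ = 5.34×10⁻¹² F.
V₁ = 51.3 V.
Isolated ⇒ Q is held fixed. C₂ = 0.302 C₁ and V = Q/C, so V₂/V₁ = C₁/C₂ = 3.31.
V₂ = 3.31 × 51.3 = 1.70×10² V.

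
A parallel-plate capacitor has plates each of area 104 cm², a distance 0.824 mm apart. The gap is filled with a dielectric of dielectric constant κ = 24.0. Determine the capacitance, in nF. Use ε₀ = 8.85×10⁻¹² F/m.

2.68 nF

A = 104 cm² = 1.04×10⁻² m².
C = κε₀A/d = 24.0 × 8.85×10⁻¹² × 1.04×10⁻² / 8.24×10⁻⁴ = 2.68×10⁻⁹ F.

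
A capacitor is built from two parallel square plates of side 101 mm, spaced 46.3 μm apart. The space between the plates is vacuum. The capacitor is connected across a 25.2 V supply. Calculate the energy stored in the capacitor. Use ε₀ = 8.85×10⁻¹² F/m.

0.619 μJ

A = (101 mm)² = 1.02×10⁻² m².
C = ε₀A/d = 8.85×10⁻¹² × 1.02×10⁻² / 4.63×10⁻⁵ = 1.95×10⁻⁹ F.
U = ½CV² = ½ × 1.95×10⁻⁹ × (25.2)² = 6.19×10⁻⁷ J.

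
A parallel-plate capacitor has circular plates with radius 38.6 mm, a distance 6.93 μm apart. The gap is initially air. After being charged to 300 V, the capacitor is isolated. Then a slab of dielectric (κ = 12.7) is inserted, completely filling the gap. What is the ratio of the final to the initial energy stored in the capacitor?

Isolated ⇒ Q is held fixed.
C₂ = 12.7 C₁ and U = Q²/(2C), so U₂/U₁ = C₁/C₂ = 0.0787.

U₂/U₁ ≈ 0.0787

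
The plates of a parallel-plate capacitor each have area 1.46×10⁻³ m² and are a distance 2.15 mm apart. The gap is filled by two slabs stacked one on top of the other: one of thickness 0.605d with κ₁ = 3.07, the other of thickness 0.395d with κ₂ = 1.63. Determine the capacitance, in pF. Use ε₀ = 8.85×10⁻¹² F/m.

C ≈ 13.7 pF

Stacked slabs ⇒ two capacitors in series, each with the full plate area.
C₁ = κ₁ε₀A/d₁ = 3.07 × 8.85×10⁻¹² × 1.46×10⁻³ / 1.30×10⁻³ = 3.05×10⁻¹¹ F.
C₂ = κ₂ε₀A/d₂ = 1.63 × 8.85×10⁻¹² × 1.46×10⁻³ / 8.49×10⁻⁴ = 2.48×10⁻¹¹ F.
C = (1/C₁ + 1/C₂)⁻¹ = 1.37×10⁻¹¹ F.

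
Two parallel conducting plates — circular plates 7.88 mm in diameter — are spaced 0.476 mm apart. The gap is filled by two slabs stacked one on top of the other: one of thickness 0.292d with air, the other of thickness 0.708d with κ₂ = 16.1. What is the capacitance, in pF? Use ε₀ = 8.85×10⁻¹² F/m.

A = π(7.88/2 mm)² = 4.88×10⁻⁵ m².
Stacked slabs ⇒ two capacitors in series, each with the full plate area.
C₁ = κ₁ε₀A/d₁ = 1.00 × 8.85×10⁻¹² × 4.88×10⁻⁵ / 1.39×10⁻⁴ = 3.11×10⁻¹² F.
C₂ = κ₂ε₀A/d₂ = 16.1 × 8.85×10⁻¹² × 4.88×10⁻⁵ / 3.37×10⁻⁴ = 2.06×10⁻¹¹ F.
C = (1/C₁ + 1/C₂)⁻¹ = 2.70×10⁻¹² F.

C ≈ 2.70 pF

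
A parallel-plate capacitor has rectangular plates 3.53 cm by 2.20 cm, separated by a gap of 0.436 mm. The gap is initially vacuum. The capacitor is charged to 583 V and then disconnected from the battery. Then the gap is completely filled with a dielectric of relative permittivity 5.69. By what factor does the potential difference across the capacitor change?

Isolated ⇒ Q is held fixed.
C₂ = 5.69 C₁ and V = Q/C, so V₂/V₁ = C₁/C₂ = 0.176.

V₂/V₁ ≈ 0.176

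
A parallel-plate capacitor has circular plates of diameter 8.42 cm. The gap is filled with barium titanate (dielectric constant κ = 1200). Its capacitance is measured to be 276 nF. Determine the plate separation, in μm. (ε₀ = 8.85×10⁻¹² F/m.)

A = π(8.42/2 cm)² = 5.57×10⁻³ m².
d = κε₀A/C = 1200 × 8.85×10⁻¹² × 5.57×10⁻³ / 2.76×10⁻⁷ = 2.14×10⁻⁴ m.

d ≈ 214 μm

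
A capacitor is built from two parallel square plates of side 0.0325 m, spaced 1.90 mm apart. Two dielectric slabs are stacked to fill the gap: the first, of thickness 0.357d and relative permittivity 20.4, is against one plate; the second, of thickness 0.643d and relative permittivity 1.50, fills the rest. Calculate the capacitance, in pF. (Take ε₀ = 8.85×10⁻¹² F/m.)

C ≈ 11.0 pF

A = (0.0325 m)² = 1.06×10⁻³ m².
Stacked slabs ⇒ two capacitors in series, each with the full plate area.
C₁ = κ₁ε₀A/d₁ = 20.4 × 8.85×10⁻¹² × 1.06×10⁻³ / 6.78×10⁻⁴ = 2.81×10⁻¹⁰ F.
C₂ = κ₂ε₀A/d₂ = 1.50 × 8.85×10⁻¹² × 1.06×10⁻³ / 1.22×10⁻³ = 1.15×10⁻¹¹ F.
C = (1/C₁ + 1/C₂)⁻¹ = 1.10×10⁻¹¹ F.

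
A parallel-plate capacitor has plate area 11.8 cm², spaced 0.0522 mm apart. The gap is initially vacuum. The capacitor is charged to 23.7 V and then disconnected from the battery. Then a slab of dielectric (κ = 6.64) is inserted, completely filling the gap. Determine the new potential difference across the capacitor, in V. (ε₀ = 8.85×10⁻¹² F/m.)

A = 11.8 cm² = 1.18×10⁻³ m².
Initially C₁ = ε₀A/d = 8.85×10⁻¹² × 1.18×10⁻³ / 5.22×10⁻⁵ = 2.00×10⁻¹⁰ F.
V₁ = 23.7 V.
Isolated ⇒ Q is held fixed. C₂ = 6.64 C₁ and V = Q/C, so V₂/V₁ = C₁/C₂ = 0.151.
V₂ = 0.151 × 23.7 = 3.57 V.

3.57 V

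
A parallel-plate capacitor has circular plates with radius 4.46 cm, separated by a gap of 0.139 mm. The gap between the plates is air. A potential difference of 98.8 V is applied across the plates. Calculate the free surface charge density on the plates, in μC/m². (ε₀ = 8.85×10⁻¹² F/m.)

6.29 μC/m²

A = π(4.46 cm)² = 6.25×10⁻³ m².
C = ε₀A/d = 8.85×10⁻¹² × 6.25×10⁻³ / 1.39×10⁻⁴ = 3.98×10⁻¹⁰ F.
σ = Q/A = CV/A = 3.98×10⁻¹⁰ × 98.8 / 6.25×10⁻³ = 6.29×10⁻⁶ C/m².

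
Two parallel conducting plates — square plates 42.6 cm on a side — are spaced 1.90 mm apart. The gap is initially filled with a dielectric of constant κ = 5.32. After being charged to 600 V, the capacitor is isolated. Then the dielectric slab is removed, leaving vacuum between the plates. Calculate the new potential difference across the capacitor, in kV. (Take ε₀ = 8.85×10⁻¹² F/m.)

A = (42.6 cm)² = 0.181 m².
Initially C₁ = κε₀A/d = 5.32 × 8.85×10⁻¹² × 0.181 / 1.90×10⁻³ = 4.50×10⁻⁹ F.
V₁ = 6.00×10² V.
Isolated ⇒ Q is held fixed. C₂ = 0.188 C₁ and V = Q/C, so V₂/V₁ = C₁/C₂ = 5.32.
V₂ = 5.32 × 6.00×10² = 3.19×10³ V.

3.19 kV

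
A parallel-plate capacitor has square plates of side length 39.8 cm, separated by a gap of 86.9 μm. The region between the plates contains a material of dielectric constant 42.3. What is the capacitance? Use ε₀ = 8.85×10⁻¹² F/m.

A = (39.8 cm)² = 0.158 m².
C = κε₀A/d = 42.3 × 8.85×10⁻¹² × 0.158 / 8.69×10⁻⁵ = 6.82×10⁻⁷ F.

C ≈ 0.682 μF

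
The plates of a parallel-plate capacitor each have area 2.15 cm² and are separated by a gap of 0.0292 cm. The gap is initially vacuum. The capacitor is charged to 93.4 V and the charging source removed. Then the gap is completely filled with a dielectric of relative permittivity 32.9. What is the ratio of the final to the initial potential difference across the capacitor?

V₂/V₁ ≈ 0.0304

Isolated ⇒ Q is held fixed.
C₂ = 32.9 C₁ and V = Q/C, so V₂/V₁ = C₁/C₂ = 0.0304.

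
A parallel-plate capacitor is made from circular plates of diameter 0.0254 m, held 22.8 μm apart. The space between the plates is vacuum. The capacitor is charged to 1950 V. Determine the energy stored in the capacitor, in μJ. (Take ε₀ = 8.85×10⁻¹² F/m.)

A = π(0.0254/2 m)² = 5.07×10⁻⁴ m².
C = ε₀A/d = 8.85×10⁻¹² × 5.07×10⁻⁴ / 2.28×10⁻⁵ = 1.97×10⁻¹⁰ F.
U = ½CV² = ½ × 1.97×10⁻¹⁰ × (1950)² = 3.74×10⁻⁴ J.

U ≈ 374 μJ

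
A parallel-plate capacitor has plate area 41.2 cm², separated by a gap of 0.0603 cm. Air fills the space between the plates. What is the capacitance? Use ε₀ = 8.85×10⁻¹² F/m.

A = 41.2 cm² = 4.12×10⁻³ m².
C = ε₀A/d = 8.85×10⁻¹² × 4.12×10⁻³ / 6.03×10⁻⁴ = 6.05×10⁻¹¹ F.

C ≈ 60.5 pF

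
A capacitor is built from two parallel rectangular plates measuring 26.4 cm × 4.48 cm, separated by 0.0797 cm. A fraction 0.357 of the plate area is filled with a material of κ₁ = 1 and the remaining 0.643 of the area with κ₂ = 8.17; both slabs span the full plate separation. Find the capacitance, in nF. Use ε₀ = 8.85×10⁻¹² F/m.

A = 26.4 × 4.48 cm² = 1.18×10⁻² m².
Side-by-side slabs ⇒ two capacitors in parallel, each spanning the full gap.
C₁ = κ₁ε₀A₁/d = 1.00 × 8.85×10⁻¹² × 4.22×10⁻³ / 7.97×10⁻⁴ = 4.69×10⁻¹¹ F.
C₂ = κ₂ε₀A₂/d = 8.17 × 8.85×10⁻¹² × 7.60×10⁻³ / 7.97×10⁻⁴ = 6.90×10⁻¹⁰ F.
C = C₁ + C₂ = 7.37×10⁻¹⁰ F.

C ≈ 0.737 nF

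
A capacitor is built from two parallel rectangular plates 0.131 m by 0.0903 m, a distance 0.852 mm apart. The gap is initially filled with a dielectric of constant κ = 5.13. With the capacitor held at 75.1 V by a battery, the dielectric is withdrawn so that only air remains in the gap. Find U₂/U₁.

Battery connected ⇒ V is held fixed.
C₂ = 0.195 C₁ and U = ½CV², so U₂/U₁ = C₂/C₁ = 0.195.

0.195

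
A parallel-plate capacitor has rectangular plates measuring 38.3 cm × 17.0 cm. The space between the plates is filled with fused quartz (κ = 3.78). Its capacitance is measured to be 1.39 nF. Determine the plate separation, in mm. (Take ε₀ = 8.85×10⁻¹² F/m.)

A = 38.3 × 17.0 cm² = 6.51×10⁻² m².
d = κε₀A/C = 3.78 × 8.85×10⁻¹² × 6.51×10⁻² / 1.39×10⁻⁹ = 1.57×10⁻³ m.

1.57 mm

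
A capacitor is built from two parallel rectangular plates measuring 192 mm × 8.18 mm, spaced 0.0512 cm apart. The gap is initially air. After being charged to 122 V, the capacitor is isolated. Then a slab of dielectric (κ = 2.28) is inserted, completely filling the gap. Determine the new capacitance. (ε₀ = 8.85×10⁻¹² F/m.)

A = 192 × 8.18 mm² = 1.57×10⁻³ m².
Initially C₁ = ε₀A/d = 8.85×10⁻¹² × 1.57×10⁻³ / 5.12×10⁻⁴ = 2.71×10⁻¹¹ F.
C = κε₀A/d scales with κ, so C₂/C₁ = κ = 2.28.
C₂ = 2.28 × 2.71×10⁻¹¹ = 6.19×10⁻¹¹ F.

C ≈ 61.9 pF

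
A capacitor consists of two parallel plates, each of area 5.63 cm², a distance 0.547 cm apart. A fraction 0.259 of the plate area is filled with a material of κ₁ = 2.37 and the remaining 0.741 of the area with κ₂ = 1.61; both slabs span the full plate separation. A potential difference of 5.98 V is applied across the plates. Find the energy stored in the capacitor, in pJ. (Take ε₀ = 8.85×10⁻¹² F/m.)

29.4 pJ

A = 5.63 cm² = 5.63×10⁻⁴ m².
Side-by-side slabs ⇒ two capacitors in parallel, each spanning the full gap.
C₁ = κ₁ε₀A₁/d = 2.37 × 8.85×10⁻¹² × 1.46×10⁻⁴ / 5.47×10⁻³ = 5.59×10⁻¹³ F.
C₂ = κ₂ε₀A₂/d = 1.61 × 8.85×10⁻¹² × 4.17×10⁻⁴ / 5.47×10⁻³ = 1.09×10⁻¹² F.
C = C₁ + C₂ = 1.65×10⁻¹² F.
U = ½CV² = ½ × 1.65×10⁻¹² × (5.98)² = 2.94×10⁻¹¹ J.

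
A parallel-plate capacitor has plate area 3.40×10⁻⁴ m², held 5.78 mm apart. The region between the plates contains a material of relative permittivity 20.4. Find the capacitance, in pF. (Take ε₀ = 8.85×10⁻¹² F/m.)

C = κε₀A/d = 20.4 × 8.85×10⁻¹² × 3.40×10⁻⁴ / 5.78×10⁻³ = 1.06×10⁻¹¹ F.

C ≈ 10.6 pF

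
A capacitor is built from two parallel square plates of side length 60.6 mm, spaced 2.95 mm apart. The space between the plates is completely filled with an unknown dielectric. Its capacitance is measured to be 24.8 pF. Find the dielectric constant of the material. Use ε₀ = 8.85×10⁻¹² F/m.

κ ≈ 2.25

A = (60.6 mm)² = 3.67×10⁻³ m².
κ = Cd/(ε₀A) = 2.48×10⁻¹¹ × 2.95×10⁻³ / (8.85×10⁻¹² × 3.67×10⁻³) = 2.25.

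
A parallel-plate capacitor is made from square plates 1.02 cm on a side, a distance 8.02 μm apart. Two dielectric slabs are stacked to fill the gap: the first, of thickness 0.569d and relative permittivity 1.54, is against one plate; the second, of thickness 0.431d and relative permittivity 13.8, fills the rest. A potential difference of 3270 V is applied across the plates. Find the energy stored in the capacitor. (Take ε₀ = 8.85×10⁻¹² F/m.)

1.53 mJ

A = (1.02 cm)² = 1.04×10⁻⁴ m².
Stacked slabs ⇒ two capacitors in series, each with the full plate area.
C₁ = κ₁ε₀A/d₁ = 1.54 × 8.85×10⁻¹² × 1.04×10⁻⁴ / 4.56×10⁻⁶ = 3.11×10⁻¹⁰ F.
C₂ = κ₂ε₀A/d₂ = 13.8 × 8.85×10⁻¹² × 1.04×10⁻⁴ / 3.46×10⁻⁶ = 3.68×10⁻⁹ F.
C = (1/C₁ + 1/C₂)⁻¹ = 2.87×10⁻¹⁰ F.
U = ½CV² = ½ × 2.87×10⁻¹⁰ × (3270)² = 1.53×10⁻³ J.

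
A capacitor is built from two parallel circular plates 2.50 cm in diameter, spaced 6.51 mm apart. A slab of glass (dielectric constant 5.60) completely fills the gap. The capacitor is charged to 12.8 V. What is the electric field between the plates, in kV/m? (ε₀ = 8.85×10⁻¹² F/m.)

E ≈ 1.97 kV/m

E = V/d = 12.8 / 6.51×10⁻³ = 1.97×10³ V/m.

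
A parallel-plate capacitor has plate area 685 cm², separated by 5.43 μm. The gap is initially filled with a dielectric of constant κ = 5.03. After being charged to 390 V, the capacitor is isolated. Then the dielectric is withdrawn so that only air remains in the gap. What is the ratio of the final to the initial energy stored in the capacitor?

Isolated ⇒ Q is held fixed.
C₂ = 0.199 C₁ and U = Q²/(2C), so U₂/U₁ = C₁/C₂ = 5.03.

5.03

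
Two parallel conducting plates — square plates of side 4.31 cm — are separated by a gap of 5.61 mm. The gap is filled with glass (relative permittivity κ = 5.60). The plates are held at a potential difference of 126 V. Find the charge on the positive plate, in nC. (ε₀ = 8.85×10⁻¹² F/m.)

A = (4.31 cm)² = 1.86×10⁻³ m².
C = κε₀A/d = 5.60 × 8.85×10⁻¹² × 1.86×10⁻³ / 5.61×10⁻³ = 1.64×10⁻¹¹ F.
Q = CV = 1.64×10⁻¹¹ × 126 = 2.07×10⁻⁹ C.

2.07 nC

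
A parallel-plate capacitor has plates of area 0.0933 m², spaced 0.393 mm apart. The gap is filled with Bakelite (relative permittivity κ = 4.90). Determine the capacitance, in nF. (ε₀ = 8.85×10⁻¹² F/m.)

C ≈ 10.3 nF

C = κε₀A/d = 4.90 × 8.85×10⁻¹² × 9.33×10⁻² / 3.93×10⁻⁴ = 1.03×10⁻⁸ F.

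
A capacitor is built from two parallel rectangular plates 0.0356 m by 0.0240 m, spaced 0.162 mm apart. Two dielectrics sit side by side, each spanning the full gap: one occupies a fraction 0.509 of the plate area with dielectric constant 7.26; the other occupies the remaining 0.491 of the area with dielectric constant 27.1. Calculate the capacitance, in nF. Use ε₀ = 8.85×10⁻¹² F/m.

C ≈ 0.794 nF

A = 0.0356 × 0.0240 m² = 8.54×10⁻⁴ m².
Side-by-side slabs ⇒ two capacitors in parallel, each spanning the full gap.
C₁ = κ₁ε₀A₁/d = 7.26 × 8.85×10⁻¹² × 4.35×10⁻⁴ / 1.62×10⁻⁴ = 1.72×10⁻¹⁰ F.
C₂ = κ₂ε₀A₂/d = 27.1 × 8.85×10⁻¹² × 4.20×10⁻⁴ / 1.62×10⁻⁴ = 6.21×10⁻¹⁰ F.
C = C₁ + C₂ = 7.94×10⁻¹⁰ F.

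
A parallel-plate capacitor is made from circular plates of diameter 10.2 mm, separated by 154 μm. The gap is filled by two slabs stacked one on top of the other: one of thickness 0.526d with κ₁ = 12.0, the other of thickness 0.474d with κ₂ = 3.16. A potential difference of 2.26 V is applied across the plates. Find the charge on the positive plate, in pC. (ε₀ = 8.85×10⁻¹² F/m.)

A = π(10.2/2 mm)² = 8.17×10⁻⁵ m².
Stacked slabs ⇒ two capacitors in series, each with the full plate area.
C₁ = κ₁ε₀A/d₁ = 12.0 × 8.85×10⁻¹² × 8.17×10⁻⁵ / 8.10×10⁻⁵ = 1.07×10⁻¹⁰ F.
C₂ = κ₂ε₀A/d₂ = 3.16 × 8.85×10⁻¹² × 8.17×10⁻⁵ / 7.30×10⁻⁵ = 3.13×10⁻¹¹ F.
C = (1/C₁ + 1/C₂)⁻¹ = 2.42×10⁻¹¹ F.
Q = CV = 2.42×10⁻¹¹ × 2.26 = 5.48×10⁻¹¹ C.

Q ≈ 54.8 pC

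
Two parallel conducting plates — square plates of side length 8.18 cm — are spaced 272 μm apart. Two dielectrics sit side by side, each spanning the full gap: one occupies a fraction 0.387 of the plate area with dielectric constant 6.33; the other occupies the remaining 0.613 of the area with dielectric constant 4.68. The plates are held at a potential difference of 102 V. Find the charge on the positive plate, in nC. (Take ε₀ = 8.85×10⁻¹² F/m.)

A = (8.18 cm)² = 6.69×10⁻³ m².
Side-by-side slabs ⇒ two capacitors in parallel, each spanning the full gap.
C₁ = κ₁ε₀A₁/d = 6.33 × 8.85×10⁻¹² × 2.59×10⁻³ / 2.72×10⁻⁴ = 5.33×10⁻¹⁰ F.
C₂ = κ₂ε₀A₂/d = 4.68 × 8.85×10⁻¹² × 4.10×10⁻³ / 2.72×10⁻⁴ = 6.25×10⁻¹⁰ F.
C = C₁ + C₂ = 1.16×10⁻⁹ F.
Q = CV = 1.16×10⁻⁹ × 102 = 1.18×10⁻⁷ C.

Q ≈ 118 nC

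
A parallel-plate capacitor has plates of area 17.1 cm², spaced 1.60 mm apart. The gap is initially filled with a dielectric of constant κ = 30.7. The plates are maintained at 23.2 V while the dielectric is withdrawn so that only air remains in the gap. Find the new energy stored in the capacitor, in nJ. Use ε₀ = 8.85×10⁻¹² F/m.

A = 17.1 cm² = 1.71×10⁻³ m².
Initially C₁ = κε₀A/d = 30.7 × 8.85×10⁻¹² × 1.71×10⁻³ / 1.60×10⁻³ = 2.90×10⁻¹⁰ F.
U₁ = 7.81×10⁻⁸ J.
Battery connected ⇒ V is held fixed. C₂ = 0.0326 C₁ and U = ½CV², so U₂/U₁ = C₂/C₁ = 0.0326.
U₂ = 0.0326 × 7.81×10⁻⁸ = 2.55×10⁻⁹ J.

U ≈ 2.55 nJ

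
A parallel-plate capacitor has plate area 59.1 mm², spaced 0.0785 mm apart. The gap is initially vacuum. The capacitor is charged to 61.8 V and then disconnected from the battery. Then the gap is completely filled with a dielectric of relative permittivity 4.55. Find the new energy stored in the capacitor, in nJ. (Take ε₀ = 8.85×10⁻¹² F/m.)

2.80 nJ

A = 59.1 mm² = 5.91×10⁻⁵ m².
Initially C₁ = ε₀A/d = 8.85×10⁻¹² × 5.91×10⁻⁵ / 7.85×10⁻⁵ = 6.66×10⁻¹² F.
U₁ = 1.27×10⁻⁸ J.
Isolated ⇒ Q is held fixed. C₂ = 4.55 C₁ and U = Q²/(2C), so U₂/U₁ = C₁/C₂ = 0.220.
U₂ = 0.220 × 1.27×10⁻⁸ = 2.80×10⁻⁹ J.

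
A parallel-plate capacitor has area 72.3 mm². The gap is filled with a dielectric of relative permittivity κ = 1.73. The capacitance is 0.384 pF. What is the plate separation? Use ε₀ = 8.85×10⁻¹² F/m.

A = 72.3 mm² = 7.23×10⁻⁵ m².
d = κε₀A/C = 1.73 × 8.85×10⁻¹² × 7.23×10⁻⁵ / 3.84×10⁻¹³ = 2.88×10⁻³ m.

2.88 mm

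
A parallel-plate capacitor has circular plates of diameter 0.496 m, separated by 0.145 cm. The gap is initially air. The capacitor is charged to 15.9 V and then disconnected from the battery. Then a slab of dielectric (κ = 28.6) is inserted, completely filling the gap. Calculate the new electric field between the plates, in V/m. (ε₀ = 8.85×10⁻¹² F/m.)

A = π(0.496/2 m)² = 0.193 m².
Initially C₁ = ε₀A/d = 8.85×10⁻¹² × 0.193 / 1.45×10⁻³ = 1.18×10⁻⁹ F.
E₁ = 1.10×10⁴ V/m.
Isolated ⇒ Q is held fixed. V₂ = Q/C₂ = V₁/28.6; E = V/d, so E₂/E₁ = (V₂/V₁)(d₁/d₂) = 0.0350.
E₂ = 0.0350 × 1.10×10⁴ = 3.83×10² V/m.

E ≈ 383 V/m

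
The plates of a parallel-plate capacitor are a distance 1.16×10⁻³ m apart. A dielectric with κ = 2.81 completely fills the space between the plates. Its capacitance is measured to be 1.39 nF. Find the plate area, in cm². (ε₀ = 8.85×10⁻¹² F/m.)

A = Cd/(κε₀) = 1.39×10⁻⁹ × 1.16×10⁻³ / (2.81 × 8.85×10⁻¹²) = 6.48×10⁻² m².

A ≈ 648 cm²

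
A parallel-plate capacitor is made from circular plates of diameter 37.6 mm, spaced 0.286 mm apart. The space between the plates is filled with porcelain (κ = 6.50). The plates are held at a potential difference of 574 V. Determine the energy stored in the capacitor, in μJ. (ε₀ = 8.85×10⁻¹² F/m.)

A = π(37.6/2 mm)² = 1.11×10⁻³ m².
C = κε₀A/d = 6.50 × 8.85×10⁻¹² × 1.11×10⁻³ / 2.86×10⁻⁴ = 2.23×10⁻¹⁰ F.
U = ½CV² = ½ × 2.23×10⁻¹⁰ × (574)² = 3.68×10⁻⁵ J.

U ≈ 36.8 μJ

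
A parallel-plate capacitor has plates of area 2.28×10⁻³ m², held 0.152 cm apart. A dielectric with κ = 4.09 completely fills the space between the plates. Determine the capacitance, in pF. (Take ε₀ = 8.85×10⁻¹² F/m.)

C = κε₀A/d = 4.09 × 8.85×10⁻¹² × 2.28×10⁻³ / 1.52×10⁻³ = 5.43×10⁻¹¹ F.

C ≈ 54.3 pF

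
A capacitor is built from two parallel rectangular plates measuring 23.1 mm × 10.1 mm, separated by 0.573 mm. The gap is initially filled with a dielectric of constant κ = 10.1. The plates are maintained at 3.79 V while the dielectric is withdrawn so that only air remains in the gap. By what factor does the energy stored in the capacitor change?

U₂/U₁ ≈ 0.0990

Battery connected ⇒ V is held fixed.
C₂ = 0.0990 C₁ and U = ½CV², so U₂/U₁ = C₂/C₁ = 0.0990.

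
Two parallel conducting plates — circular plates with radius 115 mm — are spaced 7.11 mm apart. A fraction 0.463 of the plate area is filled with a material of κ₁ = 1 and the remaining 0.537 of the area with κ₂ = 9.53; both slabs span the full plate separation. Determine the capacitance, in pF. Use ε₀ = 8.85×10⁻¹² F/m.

A = π(115 mm)² = 4.15×10⁻² m².
Side-by-side slabs ⇒ two capacitors in parallel, each spanning the full gap.
C₁ = κ₁ε₀A₁/d = 1.00 × 8.85×10⁻¹² × 1.92×10⁻² / 7.11×10⁻³ = 2.39×10⁻¹¹ F.
C₂ = κ₂ε₀A₂/d = 9.53 × 8.85×10⁻¹² × 2.23×10⁻² / 7.11×10⁻³ = 2.65×10⁻¹⁰ F.
C = C₁ + C₂ = 2.89×10⁻¹⁰ F.

289 pF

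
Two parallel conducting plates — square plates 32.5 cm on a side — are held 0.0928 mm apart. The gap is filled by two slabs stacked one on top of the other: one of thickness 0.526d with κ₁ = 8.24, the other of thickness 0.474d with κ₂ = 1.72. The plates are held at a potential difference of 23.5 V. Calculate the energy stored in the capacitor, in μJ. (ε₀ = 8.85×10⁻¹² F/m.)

A = (32.5 cm)² = 0.106 m².
Stacked slabs ⇒ two capacitors in series, each with the full plate area.
C₁ = κ₁ε₀A/d₁ = 8.24 × 8.85×10⁻¹² × 0.106 / 4.88×10⁻⁵ = 1.58×10⁻⁷ F.
C₂ = κ₂ε₀A/d₂ = 1.72 × 8.85×10⁻¹² × 0.106 / 4.40×10⁻⁵ = 3.66×10⁻⁸ F.
C = (1/C₁ + 1/C₂)⁻¹ = 2.97×10⁻⁸ F.
U = ½CV² = ½ × 2.97×10⁻⁸ × (23.5)² = 8.19×10⁻⁶ J.

U ≈ 8.19 μJ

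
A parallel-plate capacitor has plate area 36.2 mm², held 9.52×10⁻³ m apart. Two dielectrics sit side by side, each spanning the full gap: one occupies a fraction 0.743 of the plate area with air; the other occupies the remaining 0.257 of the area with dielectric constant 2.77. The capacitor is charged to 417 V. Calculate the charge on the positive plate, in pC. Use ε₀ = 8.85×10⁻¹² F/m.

Q ≈ 20.4 pC

A = 36.2 mm² = 3.62×10⁻⁵ m².
Side-by-side slabs ⇒ two capacitors in parallel, each spanning the full gap.
C₁ = κ₁ε₀A₁/d = 1.00 × 8.85×10⁻¹² × 2.69×10⁻⁵ / 9.52×10⁻³ = 2.50×10⁻¹⁴ F.
C₂ = κ₂ε₀A₂/d = 2.77 × 8.85×10⁻¹² × 9.30×10⁻⁶ / 9.52×10⁻³ = 2.40×10⁻¹⁴ F.
C = C₁ + C₂ = 4.90×10⁻¹⁴ F.
Q = CV = 4.90×10⁻¹⁴ × 417 = 2.04×10⁻¹¹ C.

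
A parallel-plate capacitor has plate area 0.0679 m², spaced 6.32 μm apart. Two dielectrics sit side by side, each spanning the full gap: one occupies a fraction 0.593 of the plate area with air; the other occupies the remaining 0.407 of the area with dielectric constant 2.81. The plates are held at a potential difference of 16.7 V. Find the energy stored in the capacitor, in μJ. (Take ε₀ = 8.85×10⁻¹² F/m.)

Side-by-side slabs ⇒ two capacitors in parallel, each spanning the full gap.
C₁ = κ₁ε₀A₁/d = 1.00 × 8.85×10⁻¹² × 4.03×10⁻² / 6.32×10⁻⁶ = 5.64×10⁻⁸ F.
C₂ = κ₂ε₀A₂/d = 2.81 × 8.85×10⁻¹² × 2.76×10⁻² / 6.32×10⁻⁶ = 1.09×10⁻⁷ F.
C = C₁ + C₂ = 1.65×10⁻⁷ F.
U = ½CV² = ½ × 1.65×10⁻⁷ × (16.7)² = 2.30×10⁻⁵ J.

23.0 μJ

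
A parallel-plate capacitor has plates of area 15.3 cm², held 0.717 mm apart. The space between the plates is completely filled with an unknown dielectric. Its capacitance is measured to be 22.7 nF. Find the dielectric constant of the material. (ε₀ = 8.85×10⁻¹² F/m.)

A = 15.3 cm² = 1.53×10⁻³ m².
κ = Cd/(ε₀A) = 2.27×10⁻⁸ × 7.17×10⁻⁴ / (8.85×10⁻¹² × 1.53×10⁻³) = 1202.

κ ≈ 1202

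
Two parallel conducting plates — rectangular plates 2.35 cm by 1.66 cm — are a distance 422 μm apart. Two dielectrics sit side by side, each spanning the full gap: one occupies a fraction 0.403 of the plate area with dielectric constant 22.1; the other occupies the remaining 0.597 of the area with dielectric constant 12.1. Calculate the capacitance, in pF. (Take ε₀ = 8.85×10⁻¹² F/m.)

A = 2.35 × 1.66 cm² = 3.90×10⁻⁴ m².
Side-by-side slabs ⇒ two capacitors in parallel, each spanning the full gap.
C₁ = κ₁ε₀A₁/d = 22.1 × 8.85×10⁻¹² × 1.57×10⁻⁴ / 4.22×10⁻⁴ = 7.29×10⁻¹¹ F.
C₂ = κ₂ε₀A₂/d = 12.1 × 8.85×10⁻¹² × 2.33×10⁻⁴ / 4.22×10⁻⁴ = 5.91×10⁻¹¹ F.
C = C₁ + C₂ = 1.32×10⁻¹⁰ F.

C ≈ 132 pF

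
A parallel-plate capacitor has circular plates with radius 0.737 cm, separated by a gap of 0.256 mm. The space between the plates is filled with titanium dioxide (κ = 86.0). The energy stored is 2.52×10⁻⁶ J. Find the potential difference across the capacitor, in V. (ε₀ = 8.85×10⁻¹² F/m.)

A = π(0.737 cm)² = 1.71×10⁻⁴ m².
C = κε₀A/d = 86.0 × 8.85×10⁻¹² × 1.71×10⁻⁴ / 2.56×10⁻⁴ = 5.07×10⁻¹⁰ F.
V = √(2U/C) = √(2 × 2.52×10⁻⁶ / 5.07×10⁻¹⁰) = 99.7 V.

V ≈ 99.7 V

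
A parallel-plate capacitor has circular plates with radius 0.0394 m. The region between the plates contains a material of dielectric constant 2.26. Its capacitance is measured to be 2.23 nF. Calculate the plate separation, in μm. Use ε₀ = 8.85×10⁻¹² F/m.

d ≈ 43.7 μm

A = π(0.0394 m)² = 4.88×10⁻³ m².
d = κε₀A/C = 2.26 × 8.85×10⁻¹² × 4.88×10⁻³ / 2.23×10⁻⁹ = 4.37×10⁻⁵ m.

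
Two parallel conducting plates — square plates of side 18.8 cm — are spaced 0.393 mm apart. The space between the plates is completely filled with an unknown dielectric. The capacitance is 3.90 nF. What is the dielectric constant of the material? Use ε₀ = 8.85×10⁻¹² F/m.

A = (18.8 cm)² = 3.53×10⁻² m².
κ = Cd/(ε₀A) = 3.90×10⁻⁹ × 3.93×10⁻⁴ / (8.85×10⁻¹² × 3.53×10⁻²) = 4.90.

κ ≈ 4.90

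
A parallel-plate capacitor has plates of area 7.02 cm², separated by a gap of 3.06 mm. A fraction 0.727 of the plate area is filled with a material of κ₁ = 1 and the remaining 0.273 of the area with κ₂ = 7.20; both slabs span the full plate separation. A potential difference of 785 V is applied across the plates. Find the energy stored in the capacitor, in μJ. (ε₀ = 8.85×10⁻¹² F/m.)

A = 7.02 cm² = 7.02×10⁻⁴ m².
Side-by-side slabs ⇒ two capacitors in parallel, each spanning the full gap.
C₁ = κ₁ε₀A₁/d = 1.00 × 8.85×10⁻¹² × 5.10×10⁻⁴ / 3.06×10⁻³ = 1.48×10⁻¹² F.
C₂ = κ₂ε₀A₂/d = 7.20 × 8.85×10⁻¹² × 1.92×10⁻⁴ / 3.06×10⁻³ = 3.99×10⁻¹² F.
C = C₁ + C₂ = 5.47×10⁻¹² F.
U = ½CV² = ½ × 5.47×10⁻¹² × (785)² = 1.68×10⁻⁶ J.

1.68 μJ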